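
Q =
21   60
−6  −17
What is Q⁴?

tr Q = 4 and det Q = 3, so the characteristic polynomial is λ² − (4)λ + (3) with roots 3 and 1.
Eigenvectors give P = [[10, −3], [−3, 1]] with P⁻¹ = [[1, 3], [3, 10]], and Q = P·diag(3, 1)·P⁻¹.
Then Q⁴ = P·diag(81, 1)·P⁻¹ = [[810, −3], [−243, 1]] · [[1, 3], [3, 10]] = [[801, 2400], [−240, −719]].

[[801, 2400], [−240, −719]]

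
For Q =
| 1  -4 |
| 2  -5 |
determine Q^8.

tr Q = -4 and det Q = 3, so the characteristic polynomial is λ² − (-4)λ + (3) with roots -3 and -1.
Eigenvectors give P = [[1, 2], [1, 1]] with P⁻¹ = [[-1, 2], [1, -1]], and Q = P·diag(-3, -1)·P⁻¹.
Then Q^8 = P·diag(6561, 1)·P⁻¹ = [[6561, 2], [6561, 1]] · [[-1, 2], [1, -1]] = [[-6559, 13120], [-6560, 13121]].

[[-6559, 13120], [-6560, 13121]]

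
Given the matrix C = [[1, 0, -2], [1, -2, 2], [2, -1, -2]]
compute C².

[[-3, 2, 2], [3, 2, -10], [-3, 4, -2]]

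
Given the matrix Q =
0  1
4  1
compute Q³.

Q² = [[4, 1], [4, 5]]
Q³ = [[4, 5], [20, 9]]

[[4, 5], [20, 9]]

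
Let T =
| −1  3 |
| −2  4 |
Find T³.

tr T = 3 and det T = 2, so the characteristic polynomial is λ² − (3)λ + (2) with roots 2 and 1.
Eigenvectors give P = [[1, 3], [1, 2]] with P⁻¹ = [[−2, 3], [1, −1]], and T = P·diag(2, 1)·P⁻¹.
Then T³ = P·diag(8, 1)·P⁻¹ = [[8, 3], [8, 2]] · [[−2, 3], [1, −1]] = [[−13, 21], [−14, 22]].

[[−13, 21], [−14, 22]]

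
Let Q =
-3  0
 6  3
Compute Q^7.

tr Q = 0 and det Q = -9, so the characteristic polynomial is λ² − (0)λ + (-9) with roots -3 and 3.
Eigenvectors give P = [[-1, 0], [1, 1]] with P⁻¹ = [[-1, 0], [1, 1]], and Q = P·diag(-3, 3)·P⁻¹.
Then Q^7 = P·diag(-2187, 2187)·P⁻¹ = [[2187, 0], [-2187, 2187]] · [[-1, 0], [1, 1]] = [[-2187, 0], [4374, 2187]].

[[-2187, 0], [4374, 2187]]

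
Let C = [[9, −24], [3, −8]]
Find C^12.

[[9, −24], [3, −8]]

C² = C (a projection; rank 1, trace 1), so C^12 = C.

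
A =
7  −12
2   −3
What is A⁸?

[[19681, −39360], [6560, −13119]]

tr A = 4 and det A = 3, so the characteristic polynomial is λ² − (4)λ + (3) with roots 3 and 1.
Eigenvectors give P = [[3, 2], [1, 1]] with P⁻¹ = [[1, −2], [−1, 3]], and A = P·diag(3, 1)·P⁻¹.
Then A⁸ = P·diag(6561, 1)·P⁻¹ = [[19683, 2], [6561, 1]] · [[1, −2], [−1, 3]] = [[19681, −39360], [6560, −13119]].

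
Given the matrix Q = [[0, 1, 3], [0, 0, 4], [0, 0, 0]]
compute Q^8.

[[0, 0, 0], [0, 0, 0], [0, 0, 0]]

Q is strictly triangular, hence nilpotent: Q^3 = 0, so Q^8 = 0.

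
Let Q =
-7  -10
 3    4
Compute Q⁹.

[[-3067, -5110], [1533, 2554]]

tr Q = -3 and det Q = 2, so the characteristic polynomial is λ² − (-3)λ + (2) with roots -1 and -2.
Eigenvectors give P = [[-5, -2], [3, 1]] with P⁻¹ = [[1, 2], [-3, -5]], and Q = P·diag(-1, -2)·P⁻¹.
Then Q⁹ = P·diag(-1, -512)·P⁻¹ = [[5, 1024], [-3, -512]] · [[1, 2], [-3, -5]] = [[-3067, -5110], [1533, 2554]].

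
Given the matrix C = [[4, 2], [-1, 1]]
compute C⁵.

[[454, 422], [-211, -179]]

tr C = 5 and det C = 6, so the characteristic polynomial is λ² − (5)λ + (6) with roots 2 and 3.
Eigenvectors give P = [[-1, 2], [1, -1]] with P⁻¹ = [[1, 2], [1, 1]], and C = P·diag(2, 3)·P⁻¹.
Then C⁵ = P·diag(32, 243)·P⁻¹ = [[-32, 486], [32, -243]] · [[1, 2], [1, 1]] = [[454, 422], [-211, -179]].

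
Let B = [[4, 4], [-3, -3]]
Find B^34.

B² = B (a projection; rank 1, trace 1), so B^34 = B.

[[4, 4], [-3, -3]]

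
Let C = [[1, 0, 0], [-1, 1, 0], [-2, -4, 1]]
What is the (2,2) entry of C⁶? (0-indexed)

1

C = I + N where N = [[0, 0, 0], [-1, 0, 0], [-2, -4, 0]] is strictly lower-triangular, so N³ = 0.
(I + N)⁶ = I + 6·N + 15·N² = [[1, 0, 0], [-6, 1, 0], [48, -24, 1]].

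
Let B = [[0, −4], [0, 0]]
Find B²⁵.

[[0, 0], [0, 0]]

B is strictly triangular, hence nilpotent: B² = 0, so B²⁵ = 0.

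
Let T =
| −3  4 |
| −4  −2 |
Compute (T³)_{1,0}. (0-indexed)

T² = [[−7, −20], [20, −12]]
T³ = [[101, 12], [−12, 104]]

−12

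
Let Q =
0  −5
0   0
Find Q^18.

[[0, 0], [0, 0]]

Q is strictly triangular, hence nilpotent: Q^2 = 0, so Q^18 = 0.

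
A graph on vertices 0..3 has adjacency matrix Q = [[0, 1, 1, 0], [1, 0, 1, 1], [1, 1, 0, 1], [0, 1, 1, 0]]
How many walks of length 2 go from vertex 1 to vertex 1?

3

The number of length-2 walks from vertex 1 to vertex 1 is entry (1,1) of Q^2, where Q is the adjacency matrix.
Q^2 = [[2, 1, 1, 2], [1, 3, 2, 1], [1, 2, 3, 1], [2, 1, 1, 2]]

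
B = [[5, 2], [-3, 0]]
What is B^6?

tr B = 5 and det B = 6, so the characteristic polynomial is λ² − (5)λ + (6) with roots 2 and 3.
Eigenvectors give P = [[-2, -1], [3, 1]] with P⁻¹ = [[1, 1], [-3, -2]], and B = P·diag(2, 3)·P⁻¹.
Then B^6 = P·diag(64, 729)·P⁻¹ = [[-128, -729], [192, 729]] · [[1, 1], [-3, -2]] = [[2059, 1330], [-1995, -1266]].

[[2059, 1330], [-1995, -1266]]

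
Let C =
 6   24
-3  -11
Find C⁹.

tr C = -5 and det C = 6, so the characteristic polynomial is λ² − (-5)λ + (6) with roots -3 and -2.
Eigenvectors give P = [[-8, -3], [3, 1]] with P⁻¹ = [[1, 3], [-3, -8]], and C = P·diag(-3, -2)·P⁻¹.
Then C⁹ = P·diag(-19683, -512)·P⁻¹ = [[157464, 1536], [-59049, -512]] · [[1, 3], [-3, -8]] = [[152856, 460104], [-57513, -173051]].

[[152856, 460104], [-57513, -173051]]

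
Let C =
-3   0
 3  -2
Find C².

[[9, 0], [-15, 4]]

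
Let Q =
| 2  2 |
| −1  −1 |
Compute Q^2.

[[2, 2], [−1, −1]]

Q² = Q (a projection; rank 1, trace 1), so Q^2 = Q.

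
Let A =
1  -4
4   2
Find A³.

[[-63, 36], [-36, -72]]

A² = [[-15, -12], [12, -12]]
A³ = [[-63, 36], [-36, -72]]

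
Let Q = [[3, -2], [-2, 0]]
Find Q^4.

Q^2 = [[13, -6], [-6, 4]]
Q^3 = [[51, -26], [-26, 12]]
Q^4 = [[205, -102], [-102, 52]]

[[205, -102], [-102, 52]]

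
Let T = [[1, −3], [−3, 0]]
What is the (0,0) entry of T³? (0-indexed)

19

T² = [[10, −3], [−3, 9]]
T³ = [[19, −30], [−30, 9]]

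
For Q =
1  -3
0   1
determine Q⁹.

Q = I + N where N = [[0, -3], [0, 0]] is strictly upper-triangular, so N² = 0.
(I + N)⁹ = I + 9·N = [[1, -27], [0, 1]].

[[1, -27], [0, 1]]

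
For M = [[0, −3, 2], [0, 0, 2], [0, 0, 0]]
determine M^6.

M is strictly triangular, hence nilpotent: M^3 = 0, so M^6 = 0.

[[0, 0, 0], [0, 0, 0], [0, 0, 0]]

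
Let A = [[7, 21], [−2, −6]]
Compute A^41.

A² = A (a projection; rank 1, trace 1), so A^41 = A.

[[7, 21], [−2, −6]]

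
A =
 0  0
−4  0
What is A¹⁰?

[[0, 0], [0, 0]]

A is strictly triangular, hence nilpotent: A² = 0, so A¹⁰ = 0.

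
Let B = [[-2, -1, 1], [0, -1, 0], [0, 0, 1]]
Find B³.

[[-8, -7, 3], [0, -1, 0], [0, 0, 1]]

B² = [[4, 3, -1], [0, 1, 0], [0, 0, 1]]
B³ = [[-8, -7, 3], [0, -1, 0], [0, 0, 1]]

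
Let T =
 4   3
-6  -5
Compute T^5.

tr T = -1 and det T = -2, so the characteristic polynomial is λ² − (-1)λ + (-2) with roots -2 and 1.
Eigenvectors give P = [[-1, -1], [2, 1]] with P⁻¹ = [[1, 1], [-2, -1]], and T = P·diag(-2, 1)·P⁻¹.
Then T^5 = P·diag(-32, 1)·P⁻¹ = [[32, -1], [-64, 1]] · [[1, 1], [-2, -1]] = [[34, 33], [-66, -65]].

[[34, 33], [-66, -65]]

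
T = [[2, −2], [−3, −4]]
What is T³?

[[8, −36], [−54, −100]]

T² = [[10, 4], [6, 22]]
T³ = [[8, −36], [−54, −100]]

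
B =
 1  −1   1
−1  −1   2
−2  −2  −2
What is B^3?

[[8, 8, 2], [12, 20, 6], [0, −8, 24]]

B^2 = [[0, −2, −3], [−4, −2, −7], [4, 8, −2]]
B^3 = [[8, 8, 2], [12, 20, 6], [0, −8, 24]]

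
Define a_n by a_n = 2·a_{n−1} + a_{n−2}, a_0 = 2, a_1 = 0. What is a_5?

With companion matrix Q = [[2, 1], [1, 0]], [a_n, a_{n−1}]ᵀ = Q·[a_{n−1}, a_{n−2}]ᵀ, so [a_5, a_4]ᵀ = Q⁴·[a_1, a_0]ᵀ.
Q⁴ = [[29, 12], [12, 5]], giving [a_5, a_4]ᵀ = [[24], [10]].

24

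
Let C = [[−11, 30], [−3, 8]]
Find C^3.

tr C = −3 and det C = 2, so the characteristic polynomial is λ² − (−3)λ + (2) with roots −1 and −2.
Eigenvectors give P = [[3, 10], [1, 3]] with P⁻¹ = [[−3, 10], [1, −3]], and C = P·diag(−1, −2)·P⁻¹.
Then C^3 = P·diag(−1, −8)·P⁻¹ = [[−3, −80], [−1, −24]] · [[−3, 10], [1, −3]] = [[−71, 210], [−21, 62]].

[[−71, 210], [−21, 62]]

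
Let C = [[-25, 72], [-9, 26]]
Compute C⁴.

tr C = 1 and det C = -2, so the characteristic polynomial is λ² − (1)λ + (-2) with roots 2 and -1.
Eigenvectors give P = [[-8, 3], [-3, 1]] with P⁻¹ = [[1, -3], [3, -8]], and C = P·diag(2, -1)·P⁻¹.
Then C⁴ = P·diag(16, 1)·P⁻¹ = [[-128, 3], [-48, 1]] · [[1, -3], [3, -8]] = [[-119, 360], [-45, 136]].

[[-119, 360], [-45, 136]]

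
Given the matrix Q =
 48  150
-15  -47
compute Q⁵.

[[2718, 8250], [-825, -2507]]

tr Q = 1 and det Q = -6, so the characteristic polynomial is λ² − (1)λ + (-6) with roots 3 and -2.
Eigenvectors give P = [[10, 3], [-3, -1]] with P⁻¹ = [[1, 3], [-3, -10]], and Q = P·diag(3, -2)·P⁻¹.
Then Q⁵ = P·diag(243, -32)·P⁻¹ = [[2430, -96], [-729, 32]] · [[1, 3], [-3, -10]] = [[2718, 8250], [-825, -2507]].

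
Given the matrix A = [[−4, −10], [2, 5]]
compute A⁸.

A² = A (a projection; rank 1, trace 1), so A⁸ = A.

[[−4, −10], [2, 5]]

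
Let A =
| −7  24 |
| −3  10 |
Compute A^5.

[[−247, 744], [−93, 280]]

tr A = 3 and det A = 2, so the characteristic polynomial is λ² − (3)λ + (2) with roots 1 and 2.
Eigenvectors give P = [[−3, −8], [−1, −3]] with P⁻¹ = [[−3, 8], [1, −3]], and A = P·diag(1, 2)·P⁻¹.
Then A^5 = P·diag(1, 32)·P⁻¹ = [[−3, −256], [−1, −96]] · [[−3, 8], [1, −3]] = [[−247, 744], [−93, 280]].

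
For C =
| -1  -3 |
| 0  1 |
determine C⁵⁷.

[[-1, -3], [0, 1]]

C² = I (check: tr C = 0 and det C = -1), so C⁵⁷ = C since 57 is odd.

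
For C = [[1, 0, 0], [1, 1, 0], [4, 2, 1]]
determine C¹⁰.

[[1, 0, 0], [10, 1, 0], [130, 20, 1]]

C = I + N where N = [[0, 0, 0], [1, 0, 0], [4, 2, 0]] is strictly lower-triangular, so N³ = 0.
(I + N)¹⁰ = I + 10·N + 45·N² = [[1, 0, 0], [10, 1, 0], [130, 20, 1]].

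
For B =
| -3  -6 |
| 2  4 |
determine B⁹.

B² = B (a projection; rank 1, trace 1), so B⁹ = B.

[[-3, -6], [2, 4]]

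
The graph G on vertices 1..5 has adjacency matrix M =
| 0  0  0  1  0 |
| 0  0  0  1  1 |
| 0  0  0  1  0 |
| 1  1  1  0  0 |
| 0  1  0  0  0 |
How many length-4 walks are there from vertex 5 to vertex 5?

2

The number of length-4 walks from vertex 5 to vertex 5 is entry (5,5) of M⁴, where M is the adjacency matrix.
M² = [[1, 1, 1, 0, 0], [1, 2, 1, 0, 0], [1, 1, 1, 0, 0], [0, 0, 0, 3, 1], [0, 0, 0, 1, 1]]
M³ = [[0, 0, 0, 3, 1], [0, 0, 0, 4, 2], [0, 0, 0, 3, 1], [3, 4, 3, 0, 0], [1, 2, 1, 0, 0]]
M⁴ = [[3, 4, 3, 0, 0], [4, 6, 4, 0, 0], [3, 4, 3, 0, 0], [0, 0, 0, 10, 4], [0, 0, 0, 4, 2]]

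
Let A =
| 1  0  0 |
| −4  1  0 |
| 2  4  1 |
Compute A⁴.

A = I + N where N = [[0, 0, 0], [−4, 0, 0], [2, 4, 0]] is strictly lower-triangular, so N³ = 0.
(I + N)⁴ = I + 4·N + 6·N² = [[1, 0, 0], [−16, 1, 0], [−88, 16, 1]].

[[1, 0, 0], [−16, 1, 0], [−88, 16, 1]]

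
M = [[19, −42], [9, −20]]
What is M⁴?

[[−89, 210], [−45, 106]]

tr M = −1 and det M = −2, so the characteristic polynomial is λ² − (−1)λ + (−2) with roots 1 and −2.
Eigenvectors give P = [[7, 2], [3, 1]] with P⁻¹ = [[1, −2], [−3, 7]], and M = P·diag(1, −2)·P⁻¹.
Then M⁴ = P·diag(1, 16)·P⁻¹ = [[7, 32], [3, 16]] · [[1, −2], [−3, 7]] = [[−89, 210], [−45, 106]].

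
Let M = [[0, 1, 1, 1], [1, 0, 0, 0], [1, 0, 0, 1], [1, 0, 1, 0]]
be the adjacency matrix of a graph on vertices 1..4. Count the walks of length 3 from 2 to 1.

3

The number of length-3 walks from vertex 2 to vertex 1 is entry (2,1) of M³, where M is the adjacency matrix.
M² = [[3, 0, 1, 1], [0, 1, 1, 1], [1, 1, 2, 1], [1, 1, 1, 2]]
M³ = [[2, 3, 4, 4], [3, 0, 1, 1], [4, 1, 2, 3], [4, 1, 3, 2]]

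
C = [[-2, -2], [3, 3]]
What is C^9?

C² = C (a projection; rank 1, trace 1), so C^9 = C.

[[-2, -2], [3, 3]]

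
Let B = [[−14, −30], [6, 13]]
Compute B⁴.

tr B = −1 and det B = −2, so the characteristic polynomial is λ² − (−1)λ + (−2) with roots 1 and −2.
Eigenvectors give P = [[2, −5], [−1, 2]] with P⁻¹ = [[−2, −5], [−1, −2]], and B = P·diag(1, −2)·P⁻¹.
Then B⁴ = P·diag(1, 16)·P⁻¹ = [[2, −80], [−1, 32]] · [[−2, −5], [−1, −2]] = [[76, 150], [−30, −59]].

[[76, 150], [−30, −59]]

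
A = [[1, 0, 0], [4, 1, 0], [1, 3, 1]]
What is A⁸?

[[1, 0, 0], [32, 1, 0], [344, 24, 1]]

A = I + N where N = [[0, 0, 0], [4, 0, 0], [1, 3, 0]] is strictly lower-triangular, so N³ = 0.
(I + N)⁸ = I + 8·N + 28·N² = [[1, 0, 0], [32, 1, 0], [344, 24, 1]].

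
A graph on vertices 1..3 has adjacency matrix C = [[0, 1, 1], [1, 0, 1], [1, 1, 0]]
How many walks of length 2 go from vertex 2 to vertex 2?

The number of length-2 walks from vertex 2 to vertex 2 is entry (2,2) of C^2, where C is the adjacency matrix.
C^2 = [[2, 1, 1], [1, 2, 1], [1, 1, 2]]

2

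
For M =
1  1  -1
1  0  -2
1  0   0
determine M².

[[1, 1, -3], [-1, 1, -1], [1, 1, -1]]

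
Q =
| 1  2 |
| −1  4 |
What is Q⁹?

[[−18659, 38342], [−19171, 38854]]

tr Q = 5 and det Q = 6, so the characteristic polynomial is λ² − (5)λ + (6) with roots 2 and 3.
Eigenvectors give P = [[2, 1], [1, 1]] with P⁻¹ = [[1, −1], [−1, 2]], and Q = P·diag(2, 3)·P⁻¹.
Then Q⁹ = P·diag(512, 19683)·P⁻¹ = [[1024, 19683], [512, 19683]] · [[1, −1], [−1, 2]] = [[−18659, 38342], [−19171, 38854]].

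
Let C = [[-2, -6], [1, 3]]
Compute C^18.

C² = C (a projection; rank 1, trace 1), so C^18 = C.

[[-2, -6], [1, 3]]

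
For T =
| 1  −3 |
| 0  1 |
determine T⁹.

[[1, −27], [0, 1]]

T = I + N where N = [[0, −3], [0, 0]] is strictly upper-triangular, so N² = 0.
(I + N)⁹ = I + 9·N = [[1, −27], [0, 1]].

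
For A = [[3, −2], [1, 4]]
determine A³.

A² = [[7, −14], [7, 14]]
A³ = [[7, −70], [35, 42]]

[[7, −70], [35, 42]]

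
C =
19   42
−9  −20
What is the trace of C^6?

65

tr C = −1 and det C = −2, so the characteristic polynomial is λ² − (−1)λ + (−2) with roots 1 and −2.
Eigenvectors give P = [[−7, −2], [3, 1]] with P⁻¹ = [[−1, −2], [3, 7]], and C = P·diag(1, −2)·P⁻¹.
Then C^6 = P·diag(1, 64)·P⁻¹ = [[−7, −128], [3, 64]] · [[−1, −2], [3, 7]] = [[−377, −882], [189, 442]].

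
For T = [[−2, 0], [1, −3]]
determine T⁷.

[[−128, 0], [2059, −2187]]

tr T = −5 and det T = 6, so the characteristic polynomial is λ² − (−5)λ + (6) with roots −2 and −3.
Eigenvectors give P = [[−1, 0], [−1, −1]] with P⁻¹ = [[−1, 0], [1, −1]], and T = P·diag(−2, −3)·P⁻¹.
Then T⁷ = P·diag(−128, −2187)·P⁻¹ = [[128, 0], [128, 2187]] · [[−1, 0], [1, −1]] = [[−128, 0], [2059, −2187]].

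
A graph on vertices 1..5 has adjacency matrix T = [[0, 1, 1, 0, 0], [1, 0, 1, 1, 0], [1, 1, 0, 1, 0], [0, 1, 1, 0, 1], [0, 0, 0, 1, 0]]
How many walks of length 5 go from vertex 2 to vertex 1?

The number of length-5 walks from vertex 2 to vertex 1 is entry (2,1) of T⁵, where T is the adjacency matrix.
T² = [[2, 1, 1, 2, 0], [1, 3, 2, 1, 1], [1, 2, 3, 1, 1], [2, 1, 1, 3, 0], [0, 1, 1, 0, 1]]
T³ = [[2, 5, 5, 2, 2], [5, 4, 5, 6, 1], [5, 5, 4, 6, 1], [2, 6, 6, 2, 3], [2, 1, 1, 3, 0]]
T⁴ = [[10, 9, 9, 12, 2], [9, 16, 15, 10, 6], [9, 15, 16, 10, 6], [12, 10, 10, 15, 2], [2, 6, 6, 2, 3]]
T⁵ = [[18, 31, 31, 20, 12], [31, 34, 35, 37, 10], [31, 35, 34, 37, 10], [20, 37, 37, 22, 15], [12, 10, 10, 15, 2]]

31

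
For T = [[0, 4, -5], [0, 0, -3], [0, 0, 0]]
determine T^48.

[[0, 0, 0], [0, 0, 0], [0, 0, 0]]

T is strictly triangular, hence nilpotent: T^3 = 0, so T^48 = 0.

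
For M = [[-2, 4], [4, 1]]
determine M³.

M² = [[20, -4], [-4, 17]]
M³ = [[-56, 76], [76, 1]]

[[-56, 76], [76, 1]]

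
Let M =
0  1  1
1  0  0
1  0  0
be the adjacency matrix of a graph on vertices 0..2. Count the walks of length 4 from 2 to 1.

2

The number of length-4 walks from vertex 2 to vertex 1 is entry (2,1) of M^4, where M is the adjacency matrix.
M^2 = [[2, 0, 0], [0, 1, 1], [0, 1, 1]]
M^3 = [[0, 2, 2], [2, 0, 0], [2, 0, 0]]
M^4 = [[4, 0, 0], [0, 2, 2], [0, 2, 2]]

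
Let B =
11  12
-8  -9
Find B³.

[[83, 84], [-56, -57]]

tr B = 2 and det B = -3, so the characteristic polynomial is λ² − (2)λ + (-3) with roots 3 and -1.
Eigenvectors give P = [[3, -1], [-2, 1]] with P⁻¹ = [[1, 1], [2, 3]], and B = P·diag(3, -1)·P⁻¹.
Then B³ = P·diag(27, -1)·P⁻¹ = [[81, 1], [-54, -1]] · [[1, 1], [2, 3]] = [[83, 84], [-56, -57]].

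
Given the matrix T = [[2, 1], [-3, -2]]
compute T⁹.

T² = I (check: tr T = 0 and det T = -1), so T⁹ = T since 9 is odd.

[[2, 1], [-3, -2]]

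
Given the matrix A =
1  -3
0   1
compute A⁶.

A = I + N where N = [[0, -3], [0, 0]] is strictly upper-triangular, so N² = 0.
(I + N)⁶ = I + 6·N = [[1, -18], [0, 1]].

[[1, -18], [0, 1]]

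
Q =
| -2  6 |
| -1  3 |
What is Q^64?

[[-2, 6], [-1, 3]]

Q² = Q (a projection; rank 1, trace 1), so Q^64 = Q.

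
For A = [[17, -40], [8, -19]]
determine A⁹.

tr A = -2 and det A = -3, so the characteristic polynomial is λ² − (-2)λ + (-3) with roots 1 and -3.
Eigenvectors give P = [[-5, 2], [-2, 1]] with P⁻¹ = [[-1, 2], [-2, 5]], and A = P·diag(1, -3)·P⁻¹.
Then A⁹ = P·diag(1, -19683)·P⁻¹ = [[-5, -39366], [-2, -19683]] · [[-1, 2], [-2, 5]] = [[78737, -196840], [39368, -98419]].

[[78737, -196840], [39368, -98419]]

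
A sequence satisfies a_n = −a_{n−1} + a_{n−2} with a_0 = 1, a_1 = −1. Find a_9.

−55

With companion matrix B = [[−1, 1], [1, 0]], [a_n, a_{n−1}]ᵀ = B·[a_{n−1}, a_{n−2}]ᵀ, so [a_9, a_8]ᵀ = B^8·[a_1, a_0]ᵀ.
B^8 = [[34, −21], [−21, 13]], giving [a_9, a_8]ᵀ = [[−55], [34]].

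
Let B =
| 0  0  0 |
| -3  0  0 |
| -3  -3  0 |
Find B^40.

B is strictly triangular, hence nilpotent: B^3 = 0, so B^40 = 0.

[[0, 0, 0], [0, 0, 0], [0, 0, 0]]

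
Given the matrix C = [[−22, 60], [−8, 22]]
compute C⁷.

tr C = 0 and det C = −4, so the characteristic polynomial is λ² − (0)λ + (−4) with roots 2 and −2.
Eigenvectors give P = [[−5, 3], [−2, 1]] with P⁻¹ = [[1, −3], [2, −5]], and C = P·diag(2, −2)·P⁻¹.
Then C⁷ = P·diag(128, −128)·P⁻¹ = [[−640, −384], [−256, −128]] · [[1, −3], [2, −5]] = [[−1408, 3840], [−512, 1408]].

[[−1408, 3840], [−512, 1408]]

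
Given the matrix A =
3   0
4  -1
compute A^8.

tr A = 2 and det A = -3, so the characteristic polynomial is λ² − (2)λ + (-3) with roots 3 and -1.
Eigenvectors give P = [[1, 0], [1, -1]] with P⁻¹ = [[1, 0], [1, -1]], and A = P·diag(3, -1)·P⁻¹.
Then A^8 = P·diag(6561, 1)·P⁻¹ = [[6561, 0], [6561, -1]] · [[1, 0], [1, -1]] = [[6561, 0], [6560, 1]].

[[6561, 0], [6560, 1]]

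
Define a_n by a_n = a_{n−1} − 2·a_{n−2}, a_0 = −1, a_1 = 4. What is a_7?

With companion matrix M = [[1, −2], [1, 0]], [a_n, a_{n−1}]ᵀ = M·[a_{n−1}, a_{n−2}]ᵀ, so [a_7, a_6]ᵀ = M⁶·[a_1, a_0]ᵀ.
M⁶ = [[7, −10], [5, 2]], giving [a_7, a_6]ᵀ = [[38], [18]].

38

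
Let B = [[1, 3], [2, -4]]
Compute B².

[[7, -9], [-6, 22]]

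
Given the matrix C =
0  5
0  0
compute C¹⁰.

[[0, 0], [0, 0]]

C is strictly triangular, hence nilpotent: C² = 0, so C¹⁰ = 0.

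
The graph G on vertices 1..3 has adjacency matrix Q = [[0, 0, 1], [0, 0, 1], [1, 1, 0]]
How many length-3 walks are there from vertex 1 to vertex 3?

2

The number of length-3 walks from vertex 1 to vertex 3 is entry (1,3) of Q^3, where Q is the adjacency matrix.
Q^2 = [[1, 1, 0], [1, 1, 0], [0, 0, 2]]
Q^3 = [[0, 0, 2], [0, 0, 2], [2, 2, 0]]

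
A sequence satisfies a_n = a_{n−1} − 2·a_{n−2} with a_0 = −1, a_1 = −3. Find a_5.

−3

With companion matrix B = [[1, −2], [1, 0]], [a_n, a_{n−1}]ᵀ = B·[a_{n−1}, a_{n−2}]ᵀ, so [a_5, a_4]ᵀ = B^4·[a_1, a_0]ᵀ.
B^4 = [[−1, 6], [−3, 2]], giving [a_5, a_4]ᵀ = [[−3], [7]].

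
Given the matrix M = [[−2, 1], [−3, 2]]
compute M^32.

M² = I (check: tr M = 0 and det M = −1), so M^32 = I since 32 is even.

[[1, 0], [0, 1]]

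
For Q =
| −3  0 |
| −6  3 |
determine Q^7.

[[−2187, 0], [−4374, 2187]]

tr Q = 0 and det Q = −9, so the characteristic polynomial is λ² − (0)λ + (−9) with roots −3 and 3.
Eigenvectors give P = [[1, 0], [1, −1]] with P⁻¹ = [[1, 0], [1, −1]], and Q = P·diag(−3, 3)·P⁻¹.
Then Q^7 = P·diag(−2187, 2187)·P⁻¹ = [[−2187, 0], [−2187, −2187]] · [[1, 0], [1, −1]] = [[−2187, 0], [−4374, 2187]].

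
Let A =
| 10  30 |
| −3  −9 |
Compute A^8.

[[10, 30], [−3, −9]]

A² = A (a projection; rank 1, trace 1), so A^8 = A.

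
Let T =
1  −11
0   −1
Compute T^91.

[[1, −11], [0, −1]]

T² = I (check: tr T = 0 and det T = −1), so T^91 = T since 91 is odd.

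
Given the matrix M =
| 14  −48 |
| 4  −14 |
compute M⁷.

[[896, −3072], [256, −896]]

tr M = 0 and det M = −4, so the characteristic polynomial is λ² − (0)λ + (−4) with roots −2 and 2.
Eigenvectors give P = [[−3, −4], [−1, −1]] with P⁻¹ = [[1, −4], [−1, 3]], and M = P·diag(−2, 2)·P⁻¹.
Then M⁷ = P·diag(−128, 128)·P⁻¹ = [[384, −512], [128, −128]] · [[1, −4], [−1, 3]] = [[896, −3072], [256, −896]].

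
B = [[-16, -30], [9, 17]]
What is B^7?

[[-646, -1290], [387, 773]]

tr B = 1 and det B = -2, so the characteristic polynomial is λ² − (1)λ + (-2) with roots 2 and -1.
Eigenvectors give P = [[-5, -2], [3, 1]] with P⁻¹ = [[1, 2], [-3, -5]], and B = P·diag(2, -1)·P⁻¹.
Then B^7 = P·diag(128, -1)·P⁻¹ = [[-640, 2], [384, -1]] · [[1, 2], [-3, -5]] = [[-646, -1290], [387, 773]].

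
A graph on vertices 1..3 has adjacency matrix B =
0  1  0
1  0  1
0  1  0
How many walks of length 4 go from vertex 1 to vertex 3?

The number of length-4 walks from vertex 1 to vertex 3 is entry (1,3) of B^4, where B is the adjacency matrix.
B^2 = [[1, 0, 1], [0, 2, 0], [1, 0, 1]]
B^3 = [[0, 2, 0], [2, 0, 2], [0, 2, 0]]
B^4 = [[2, 0, 2], [0, 4, 0], [2, 0, 2]]

2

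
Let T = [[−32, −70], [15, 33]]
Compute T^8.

tr T = 1 and det T = −6, so the characteristic polynomial is λ² − (1)λ + (−6) with roots 3 and −2.
Eigenvectors give P = [[−2, 7], [1, −3]] with P⁻¹ = [[3, 7], [1, 2]], and T = P·diag(3, −2)·P⁻¹.
Then T^8 = P·diag(6561, 256)·P⁻¹ = [[−13122, 1792], [6561, −768]] · [[3, 7], [1, 2]] = [[−37574, −88270], [18915, 44391]].

[[−37574, −88270], [18915, 44391]]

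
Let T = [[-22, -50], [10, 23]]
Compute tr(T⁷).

tr T = 1 and det T = -6, so the characteristic polynomial is λ² − (1)λ + (-6) with roots 3 and -2.
Eigenvectors give P = [[-2, 5], [1, -2]] with P⁻¹ = [[2, 5], [1, 2]], and T = P·diag(3, -2)·P⁻¹.
Then T⁷ = P·diag(2187, -128)·P⁻¹ = [[-4374, -640], [2187, 256]] · [[2, 5], [1, 2]] = [[-9388, -23150], [4630, 11447]].

2059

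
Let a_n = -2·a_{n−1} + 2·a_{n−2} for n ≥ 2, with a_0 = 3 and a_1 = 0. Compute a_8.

With companion matrix A = [[-2, 2], [1, 0]], [a_n, a_{n−1}]ᵀ = A·[a_{n−1}, a_{n−2}]ᵀ, so [a_8, a_7]ᵀ = A⁷·[a_1, a_0]ᵀ.
A⁷ = [[-896, 656], [328, -240]], giving [a_8, a_7]ᵀ = [[1968], [-720]].

1968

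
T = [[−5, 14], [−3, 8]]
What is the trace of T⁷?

129

tr T = 3 and det T = 2, so the characteristic polynomial is λ² − (3)λ + (2) with roots 2 and 1.
Eigenvectors give P = [[2, 7], [1, 3]] with P⁻¹ = [[−3, 7], [1, −2]], and T = P·diag(2, 1)·P⁻¹.
Then T⁷ = P·diag(128, 1)·P⁻¹ = [[256, 7], [128, 3]] · [[−3, 7], [1, −2]] = [[−761, 1778], [−381, 890]].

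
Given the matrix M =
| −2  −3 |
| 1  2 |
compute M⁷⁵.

[[−2, −3], [1, 2]]

M² = I (check: tr M = 0 and det M = −1), so M⁷⁵ = M since 75 is odd.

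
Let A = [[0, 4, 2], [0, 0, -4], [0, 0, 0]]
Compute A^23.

[[0, 0, 0], [0, 0, 0], [0, 0, 0]]

A is strictly triangular, hence nilpotent: A^3 = 0, so A^23 = 0.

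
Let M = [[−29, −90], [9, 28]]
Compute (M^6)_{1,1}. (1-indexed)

631

tr M = −1 and det M = −2, so the characteristic polynomial is λ² − (−1)λ + (−2) with roots −2 and 1.
Eigenvectors give P = [[10, −3], [−3, 1]] with P⁻¹ = [[1, 3], [3, 10]], and M = P·diag(−2, 1)·P⁻¹.
Then M^6 = P·diag(64, 1)·P⁻¹ = [[640, −3], [−192, 1]] · [[1, 3], [3, 10]] = [[631, 1890], [−189, −566]].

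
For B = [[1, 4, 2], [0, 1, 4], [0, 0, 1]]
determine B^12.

B = I + N where N = [[0, 4, 2], [0, 0, 4], [0, 0, 0]] is strictly upper-triangular, so N^3 = 0.
(I + N)^12 = I + 12·N + 66·N^2 = [[1, 48, 1080], [0, 1, 48], [0, 0, 1]].

[[1, 48, 1080], [0, 1, 48], [0, 0, 1]]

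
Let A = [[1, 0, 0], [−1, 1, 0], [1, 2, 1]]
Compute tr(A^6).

A = I + N where N = [[0, 0, 0], [−1, 0, 0], [1, 2, 0]] is strictly lower-triangular, so N^3 = 0.
(I + N)^6 = I + 6·N + 15·N^2 = [[1, 0, 0], [−6, 1, 0], [−24, 12, 1]].

3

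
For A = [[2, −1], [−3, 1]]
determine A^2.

[[7, −3], [−9, 4]]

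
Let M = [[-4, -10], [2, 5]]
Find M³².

[[-4, -10], [2, 5]]

M² = M (a projection; rank 1, trace 1), so M³² = M.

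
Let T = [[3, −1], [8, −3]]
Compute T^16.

T² = I (check: tr T = 0 and det T = −1), so T^16 = I since 16 is even.

[[1, 0], [0, 1]]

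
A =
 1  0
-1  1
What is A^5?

A = I + N where N = [[0, 0], [-1, 0]] is strictly lower-triangular, so N^2 = 0.
(I + N)^5 = I + 5·N = [[1, 0], [-5, 1]].

[[1, 0], [-5, 1]]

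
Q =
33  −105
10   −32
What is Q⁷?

[[16077, −48615], [4630, −14018]]

tr Q = 1 and det Q = −6, so the characteristic polynomial is λ² − (1)λ + (−6) with roots 3 and −2.
Eigenvectors give P = [[7, 3], [2, 1]] with P⁻¹ = [[1, −3], [−2, 7]], and Q = P·diag(3, −2)·P⁻¹.
Then Q⁷ = P·diag(2187, −128)·P⁻¹ = [[15309, −384], [4374, −128]] · [[1, −3], [−2, 7]] = [[16077, −48615], [4630, −14018]].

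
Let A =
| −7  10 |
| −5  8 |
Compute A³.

tr A = 1 and det A = −6, so the characteristic polynomial is λ² − (1)λ + (−6) with roots −2 and 3.
Eigenvectors give P = [[2, 1], [1, 1]] with P⁻¹ = [[1, −1], [−1, 2]], and A = P·diag(−2, 3)·P⁻¹.
Then A³ = P·diag(−8, 27)·P⁻¹ = [[−16, 27], [−8, 27]] · [[1, −1], [−1, 2]] = [[−43, 70], [−35, 62]].

[[−43, 70], [−35, 62]]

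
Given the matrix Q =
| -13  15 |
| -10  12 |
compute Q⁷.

[[-6817, 6945], [-4630, 4758]]

tr Q = -1 and det Q = -6, so the characteristic polynomial is λ² − (-1)λ + (-6) with roots 2 and -3.
Eigenvectors give P = [[1, 3], [1, 2]] with P⁻¹ = [[-2, 3], [1, -1]], and Q = P·diag(2, -3)·P⁻¹.
Then Q⁷ = P·diag(128, -2187)·P⁻¹ = [[128, -6561], [128, -4374]] · [[-2, 3], [1, -1]] = [[-6817, 6945], [-4630, 4758]].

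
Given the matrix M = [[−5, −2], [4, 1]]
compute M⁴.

tr M = −4 and det M = 3, so the characteristic polynomial is λ² − (−4)λ + (3) with roots −1 and −3.
Eigenvectors give P = [[−1, −1], [2, 1]] with P⁻¹ = [[1, 1], [−2, −1]], and M = P·diag(−1, −3)·P⁻¹.
Then M⁴ = P·diag(1, 81)·P⁻¹ = [[−1, −81], [2, 81]] · [[1, 1], [−2, −1]] = [[161, 80], [−160, −79]].

[[161, 80], [−160, −79]]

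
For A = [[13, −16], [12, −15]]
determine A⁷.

tr A = −2 and det A = −3, so the characteristic polynomial is λ² − (−2)λ + (−3) with roots −3 and 1.
Eigenvectors give P = [[−1, −4], [−1, −3]] with P⁻¹ = [[3, −4], [−1, 1]], and A = P·diag(−3, 1)·P⁻¹.
Then A⁷ = P·diag(−2187, 1)·P⁻¹ = [[2187, −4], [2187, −3]] · [[3, −4], [−1, 1]] = [[6565, −8752], [6564, −8751]].

[[6565, −8752], [6564, −8751]]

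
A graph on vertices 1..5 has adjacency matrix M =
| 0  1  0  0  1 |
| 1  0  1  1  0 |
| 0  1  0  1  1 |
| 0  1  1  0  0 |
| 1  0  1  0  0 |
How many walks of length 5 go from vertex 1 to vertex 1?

4

The number of length-5 walks from vertex 1 to vertex 1 is entry (1,1) of M⁵, where M is the adjacency matrix.
M² = [[2, 0, 2, 1, 0], [0, 3, 1, 1, 2], [2, 1, 3, 1, 0], [1, 1, 1, 2, 1], [0, 2, 0, 1, 2]]
M³ = [[0, 5, 1, 2, 4], [5, 2, 6, 4, 1], [1, 6, 2, 4, 5], [2, 4, 4, 2, 2], [4, 1, 5, 2, 0]]
M⁴ = [[9, 3, 11, 6, 1], [3, 15, 7, 8, 11], [11, 7, 15, 8, 3], [6, 8, 8, 8, 6], [1, 11, 3, 6, 9]]
M⁵ = [[4, 26, 10, 14, 20], [26, 18, 34, 22, 10], [10, 34, 18, 22, 26], [14, 22, 22, 16, 14], [20, 10, 26, 14, 4]]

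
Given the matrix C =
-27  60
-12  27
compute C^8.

[[6561, 0], [0, 6561]]

tr C = 0 and det C = -9, so the characteristic polynomial is λ² − (0)λ + (-9) with roots 3 and -3.
Eigenvectors give P = [[-2, -5], [-1, -2]] with P⁻¹ = [[2, -5], [-1, 2]], and C = P·diag(3, -3)·P⁻¹.
Then C^8 = P·diag(6561, 6561)·P⁻¹ = [[-13122, -32805], [-6561, -13122]] · [[2, -5], [-1, 2]] = [[6561, 0], [0, 6561]].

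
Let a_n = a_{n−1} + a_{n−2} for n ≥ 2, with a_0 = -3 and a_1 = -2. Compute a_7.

-50

With companion matrix B = [[1, 1], [1, 0]], [a_n, a_{n−1}]ᵀ = B·[a_{n−1}, a_{n−2}]ᵀ, so [a_7, a_6]ᵀ = B⁶·[a_1, a_0]ᵀ.
B⁶ = [[13, 8], [8, 5]], giving [a_7, a_6]ᵀ = [[-50], [-31]].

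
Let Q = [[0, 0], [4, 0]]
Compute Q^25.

Q is strictly triangular, hence nilpotent: Q^2 = 0, so Q^25 = 0.

[[0, 0], [0, 0]]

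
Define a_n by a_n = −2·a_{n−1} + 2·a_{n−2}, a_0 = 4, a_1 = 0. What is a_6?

352

With companion matrix C = [[−2, 2], [1, 0]], [a_n, a_{n−1}]ᵀ = C·[a_{n−1}, a_{n−2}]ᵀ, so [a_6, a_5]ᵀ = C⁵·[a_1, a_0]ᵀ.
C⁵ = [[−120, 88], [44, −32]], giving [a_6, a_5]ᵀ = [[352], [−128]].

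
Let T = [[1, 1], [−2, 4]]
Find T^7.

tr T = 5 and det T = 6, so the characteristic polynomial is λ² − (5)λ + (6) with roots 2 and 3.
Eigenvectors give P = [[1, −1], [1, −2]] with P⁻¹ = [[2, −1], [1, −1]], and T = P·diag(2, 3)·P⁻¹.
Then T^7 = P·diag(128, 2187)·P⁻¹ = [[128, −2187], [128, −4374]] · [[2, −1], [1, −1]] = [[−1931, 2059], [−4118, 4246]].

[[−1931, 2059], [−4118, 4246]]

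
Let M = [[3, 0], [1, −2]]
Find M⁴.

[[81, 0], [13, 16]]

M² = [[9, 0], [1, 4]]
M³ = [[27, 0], [7, −8]]
M⁴ = [[81, 0], [13, 16]]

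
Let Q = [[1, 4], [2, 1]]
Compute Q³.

Q² = [[9, 8], [4, 9]]
Q³ = [[25, 44], [22, 25]]

[[25, 44], [22, 25]]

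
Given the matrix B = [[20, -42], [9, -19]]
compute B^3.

[[62, -126], [27, -55]]

tr B = 1 and det B = -2, so the characteristic polynomial is λ² − (1)λ + (-2) with roots 2 and -1.
Eigenvectors give P = [[7, 2], [3, 1]] with P⁻¹ = [[1, -2], [-3, 7]], and B = P·diag(2, -1)·P⁻¹.
Then B^3 = P·diag(8, -1)·P⁻¹ = [[56, -2], [24, -1]] · [[1, -2], [-3, 7]] = [[62, -126], [27, -55]].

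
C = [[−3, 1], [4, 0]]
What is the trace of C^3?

−63

C^2 = [[13, −3], [−12, 4]]
C^3 = [[−51, 13], [52, −12]]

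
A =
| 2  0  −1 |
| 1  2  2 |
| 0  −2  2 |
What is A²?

[[4, 2, −4], [4, 0, 7], [−2, −8, 0]]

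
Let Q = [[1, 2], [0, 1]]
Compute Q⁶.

Q = I + N where N = [[0, 2], [0, 0]] is strictly upper-triangular, so N² = 0.
(I + N)⁶ = I + 6·N = [[1, 12], [0, 1]].

[[1, 12], [0, 1]]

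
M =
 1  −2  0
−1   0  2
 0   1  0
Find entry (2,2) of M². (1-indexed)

4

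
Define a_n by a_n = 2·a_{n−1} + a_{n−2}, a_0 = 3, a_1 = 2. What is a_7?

548

With companion matrix A = [[2, 1], [1, 0]], [a_n, a_{n−1}]ᵀ = A·[a_{n−1}, a_{n−2}]ᵀ, so [a_7, a_6]ᵀ = A⁶·[a_1, a_0]ᵀ.
A⁶ = [[169, 70], [70, 29]], giving [a_7, a_6]ᵀ = [[548], [227]].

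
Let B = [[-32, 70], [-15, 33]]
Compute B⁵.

tr B = 1 and det B = -6, so the characteristic polynomial is λ² − (1)λ + (-6) with roots 3 and -2.
Eigenvectors give P = [[2, 7], [1, 3]] with P⁻¹ = [[-3, 7], [1, -2]], and B = P·diag(3, -2)·P⁻¹.
Then B⁵ = P·diag(243, -32)·P⁻¹ = [[486, -224], [243, -96]] · [[-3, 7], [1, -2]] = [[-1682, 3850], [-825, 1893]].

[[-1682, 3850], [-825, 1893]]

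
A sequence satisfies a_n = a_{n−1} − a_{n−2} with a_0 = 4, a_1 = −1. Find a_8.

−5

With companion matrix B = [[1, −1], [1, 0]], [a_n, a_{n−1}]ᵀ = B·[a_{n−1}, a_{n−2}]ᵀ, so [a_8, a_7]ᵀ = B^7·[a_1, a_0]ᵀ.
B^7 = [[1, −1], [1, 0]], giving [a_8, a_7]ᵀ = [[−5], [−1]].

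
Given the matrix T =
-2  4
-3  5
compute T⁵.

tr T = 3 and det T = 2, so the characteristic polynomial is λ² − (3)λ + (2) with roots 1 and 2.
Eigenvectors give P = [[4, 1], [3, 1]] with P⁻¹ = [[1, -1], [-3, 4]], and T = P·diag(1, 2)·P⁻¹.
Then T⁵ = P·diag(1, 32)·P⁻¹ = [[4, 32], [3, 32]] · [[1, -1], [-3, 4]] = [[-92, 124], [-93, 125]].

[[-92, 124], [-93, 125]]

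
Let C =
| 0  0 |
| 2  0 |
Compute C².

C is strictly triangular, hence nilpotent: C² = 0, so C² = 0.

[[0, 0], [0, 0]]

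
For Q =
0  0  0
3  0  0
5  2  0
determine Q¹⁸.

[[0, 0, 0], [0, 0, 0], [0, 0, 0]]

Q is strictly triangular, hence nilpotent: Q³ = 0, so Q¹⁸ = 0.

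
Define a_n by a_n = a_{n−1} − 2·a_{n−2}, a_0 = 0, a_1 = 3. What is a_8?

−9

With companion matrix T = [[1, −2], [1, 0]], [a_n, a_{n−1}]ᵀ = T·[a_{n−1}, a_{n−2}]ᵀ, so [a_8, a_7]ᵀ = T⁷·[a_1, a_0]ᵀ.
T⁷ = [[−3, −14], [7, −10]], giving [a_8, a_7]ᵀ = [[−9], [21]].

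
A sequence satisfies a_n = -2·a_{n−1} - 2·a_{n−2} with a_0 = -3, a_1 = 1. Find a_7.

40

With companion matrix M = [[-2, -2], [1, 0]], [a_n, a_{n−1}]ᵀ = M·[a_{n−1}, a_{n−2}]ᵀ, so [a_7, a_6]ᵀ = M^6·[a_1, a_0]ᵀ.
M^6 = [[-8, -16], [8, 8]], giving [a_7, a_6]ᵀ = [[40], [-16]].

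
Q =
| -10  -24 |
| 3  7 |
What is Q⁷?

[[-1144, -3048], [381, 1015]]

tr Q = -3 and det Q = 2, so the characteristic polynomial is λ² − (-3)λ + (2) with roots -2 and -1.
Eigenvectors give P = [[-3, -8], [1, 3]] with P⁻¹ = [[-3, -8], [1, 3]], and Q = P·diag(-2, -1)·P⁻¹.
Then Q⁷ = P·diag(-128, -1)·P⁻¹ = [[384, 8], [-128, -3]] · [[-3, -8], [1, 3]] = [[-1144, -3048], [381, 1015]].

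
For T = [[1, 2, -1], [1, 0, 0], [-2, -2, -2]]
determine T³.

T² = [[5, 4, 1], [1, 2, -1], [0, 0, 6]]
T³ = [[7, 8, -7], [5, 4, 1], [-12, -12, -12]]

[[7, 8, -7], [5, 4, 1], [-12, -12, -12]]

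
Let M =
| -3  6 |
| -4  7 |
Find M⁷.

tr M = 4 and det M = 3, so the characteristic polynomial is λ² − (4)λ + (3) with roots 3 and 1.
Eigenvectors give P = [[1, 3], [1, 2]] with P⁻¹ = [[-2, 3], [1, -1]], and M = P·diag(3, 1)·P⁻¹.
Then M⁷ = P·diag(2187, 1)·P⁻¹ = [[2187, 3], [2187, 2]] · [[-2, 3], [1, -1]] = [[-4371, 6558], [-4372, 6559]].

[[-4371, 6558], [-4372, 6559]]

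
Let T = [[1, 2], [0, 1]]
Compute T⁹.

[[1, 18], [0, 1]]

T = I + N where N = [[0, 2], [0, 0]] is strictly upper-triangular, so N² = 0.
(I + N)⁹ = I + 9·N = [[1, 18], [0, 1]].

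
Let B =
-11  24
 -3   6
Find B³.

tr B = -5 and det B = 6, so the characteristic polynomial is λ² − (-5)λ + (6) with roots -2 and -3.
Eigenvectors give P = [[-8, 3], [-3, 1]] with P⁻¹ = [[1, -3], [3, -8]], and B = P·diag(-2, -3)·P⁻¹.
Then B³ = P·diag(-8, -27)·P⁻¹ = [[64, -81], [24, -27]] · [[1, -3], [3, -8]] = [[-179, 456], [-57, 144]].

[[-179, 456], [-57, 144]]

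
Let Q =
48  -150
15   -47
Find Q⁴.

tr Q = 1 and det Q = -6, so the characteristic polynomial is λ² − (1)λ + (-6) with roots -2 and 3.
Eigenvectors give P = [[3, 10], [1, 3]] with P⁻¹ = [[-3, 10], [1, -3]], and Q = P·diag(-2, 3)·P⁻¹.
Then Q⁴ = P·diag(16, 81)·P⁻¹ = [[48, 810], [16, 243]] · [[-3, 10], [1, -3]] = [[666, -1950], [195, -569]].

[[666, -1950], [195, -569]]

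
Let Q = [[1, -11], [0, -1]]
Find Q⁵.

Q² = I (check: tr Q = 0 and det Q = -1), so Q⁵ = Q since 5 is odd.

[[1, -11], [0, -1]]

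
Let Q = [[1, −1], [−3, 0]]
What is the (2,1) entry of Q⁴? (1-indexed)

Q² = [[4, −1], [−3, 3]]
Q³ = [[7, −4], [−12, 3]]
Q⁴ = [[19, −7], [−21, 12]]

−21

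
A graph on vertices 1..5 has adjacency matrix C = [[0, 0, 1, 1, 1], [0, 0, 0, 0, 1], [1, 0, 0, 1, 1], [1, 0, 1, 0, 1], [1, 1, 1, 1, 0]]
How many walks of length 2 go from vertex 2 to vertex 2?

The number of length-2 walks from vertex 2 to vertex 2 is entry (2,2) of C^2, where C is the adjacency matrix.
C^2 = [[3, 1, 2, 2, 2], [1, 1, 1, 1, 0], [2, 1, 3, 2, 2], [2, 1, 2, 3, 2], [2, 0, 2, 2, 4]]

1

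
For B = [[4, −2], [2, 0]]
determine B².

[[12, −8], [8, −4]]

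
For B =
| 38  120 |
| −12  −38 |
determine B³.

tr B = 0 and det B = −4, so the characteristic polynomial is λ² − (0)λ + (−4) with roots 2 and −2.
Eigenvectors give P = [[10, −3], [−3, 1]] with P⁻¹ = [[1, 3], [3, 10]], and B = P·diag(2, −2)·P⁻¹.
Then B³ = P·diag(8, −8)·P⁻¹ = [[80, 24], [−24, −8]] · [[1, 3], [3, 10]] = [[152, 480], [−48, −152]].

[[152, 480], [−48, −152]]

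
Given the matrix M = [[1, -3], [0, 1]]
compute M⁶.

[[1, -18], [0, 1]]

M = I + N where N = [[0, -3], [0, 0]] is strictly upper-triangular, so N² = 0.
(I + N)⁶ = I + 6·N = [[1, -18], [0, 1]].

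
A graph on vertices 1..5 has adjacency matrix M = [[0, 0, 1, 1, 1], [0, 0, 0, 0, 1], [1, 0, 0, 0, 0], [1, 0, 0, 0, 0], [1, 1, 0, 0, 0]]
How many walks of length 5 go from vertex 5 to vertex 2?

6

The number of length-5 walks from vertex 5 to vertex 2 is entry (5,2) of M^5, where M is the adjacency matrix.
M^2 = [[3, 1, 0, 0, 0], [1, 1, 0, 0, 0], [0, 0, 1, 1, 1], [0, 0, 1, 1, 1], [0, 0, 1, 1, 2]]
M^3 = [[0, 0, 3, 3, 4], [0, 0, 1, 1, 2], [3, 1, 0, 0, 0], [3, 1, 0, 0, 0], [4, 2, 0, 0, 0]]
M^4 = [[10, 4, 0, 0, 0], [4, 2, 0, 0, 0], [0, 0, 3, 3, 4], [0, 0, 3, 3, 4], [0, 0, 4, 4, 6]]
M^5 = [[0, 0, 10, 10, 14], [0, 0, 4, 4, 6], [10, 4, 0, 0, 0], [10, 4, 0, 0, 0], [14, 6, 0, 0, 0]]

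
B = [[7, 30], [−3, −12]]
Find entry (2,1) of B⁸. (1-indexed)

18915

tr B = −5 and det B = 6, so the characteristic polynomial is λ² − (−5)λ + (6) with roots −2 and −3.
Eigenvectors give P = [[10, −3], [−3, 1]] with P⁻¹ = [[1, 3], [3, 10]], and B = P·diag(−2, −3)·P⁻¹.
Then B⁸ = P·diag(256, 6561)·P⁻¹ = [[2560, −19683], [−768, 6561]] · [[1, 3], [3, 10]] = [[−56489, −189150], [18915, 63306]].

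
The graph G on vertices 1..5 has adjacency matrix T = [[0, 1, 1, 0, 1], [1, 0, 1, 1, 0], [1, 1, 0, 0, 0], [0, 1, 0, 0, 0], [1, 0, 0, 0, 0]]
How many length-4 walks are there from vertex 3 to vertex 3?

8

The number of length-4 walks from vertex 3 to vertex 3 is entry (3,3) of T⁴, where T is the adjacency matrix.
T² = [[3, 1, 1, 1, 0], [1, 3, 1, 0, 1], [1, 1, 2, 1, 1], [1, 0, 1, 1, 0], [0, 1, 1, 0, 1]]
T³ = [[2, 5, 4, 1, 3], [5, 2, 4, 3, 1], [4, 4, 2, 1, 1], [1, 3, 1, 0, 1], [3, 1, 1, 1, 0]]
T⁴ = [[12, 7, 7, 5, 2], [7, 12, 7, 2, 5], [7, 7, 8, 4, 4], [5, 2, 4, 3, 1], [2, 5, 4, 1, 3]]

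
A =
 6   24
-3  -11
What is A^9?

tr A = -5 and det A = 6, so the characteristic polynomial is λ² − (-5)λ + (6) with roots -2 and -3.
Eigenvectors give P = [[-3, -8], [1, 3]] with P⁻¹ = [[-3, -8], [1, 3]], and A = P·diag(-2, -3)·P⁻¹.
Then A^9 = P·diag(-512, -19683)·P⁻¹ = [[1536, 157464], [-512, -59049]] · [[-3, -8], [1, 3]] = [[152856, 460104], [-57513, -173051]].

[[152856, 460104], [-57513, -173051]]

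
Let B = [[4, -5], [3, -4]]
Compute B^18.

B² = I (check: tr B = 0 and det B = -1), so B^18 = I since 18 is even.

[[1, 0], [0, 1]]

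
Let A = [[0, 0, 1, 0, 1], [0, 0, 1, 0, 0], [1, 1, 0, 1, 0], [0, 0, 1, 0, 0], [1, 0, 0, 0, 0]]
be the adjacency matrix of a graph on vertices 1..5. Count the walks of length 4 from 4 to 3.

The number of length-4 walks from vertex 4 to vertex 3 is entry (4,3) of A^4, where A is the adjacency matrix.
A^2 = [[2, 1, 0, 1, 0], [1, 1, 0, 1, 0], [0, 0, 3, 0, 1], [1, 1, 0, 1, 0], [0, 0, 1, 0, 1]]
A^3 = [[0, 0, 4, 0, 2], [0, 0, 3, 0, 1], [4, 3, 0, 3, 0], [0, 0, 3, 0, 1], [2, 1, 0, 1, 0]]
A^4 = [[6, 4, 0, 4, 0], [4, 3, 0, 3, 0], [0, 0, 10, 0, 4], [4, 3, 0, 3, 0], [0, 0, 4, 0, 2]]

0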